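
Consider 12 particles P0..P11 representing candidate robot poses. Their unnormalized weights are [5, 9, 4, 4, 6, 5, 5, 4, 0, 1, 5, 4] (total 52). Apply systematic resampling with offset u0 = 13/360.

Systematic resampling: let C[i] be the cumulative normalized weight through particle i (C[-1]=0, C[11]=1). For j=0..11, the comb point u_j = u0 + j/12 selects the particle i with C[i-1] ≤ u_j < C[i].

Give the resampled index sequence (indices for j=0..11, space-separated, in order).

0 1 1 2 3 4 4 5 6 7 10 11

C = [5/52, 7/26, 9/26, 11/26, 7/13, 33/52, 19/26, 21/26, 21/26, 43/52, 12/13, 1]
j=0: u_0=13/360 ∈ [0, 5/52) → index 0
j=1: u_1=43/360 ∈ [5/52, 7/26) → index 1
j=2: u_2=73/360 ∈ [5/52, 7/26) → index 1
j=3: u_3=103/360 ∈ [7/26, 9/26) → index 2
j=4: u_4=133/360 ∈ [9/26, 11/26) → index 3
j=5: u_5=163/360 ∈ [11/26, 7/13) → index 4
j=6: u_6=193/360 ∈ [11/26, 7/13) → index 4
j=7: u_7=223/360 ∈ [7/13, 33/52) → index 5
j=8: u_8=253/360 ∈ [33/52, 19/26) → index 6
j=9: u_9=283/360 ∈ [19/26, 21/26) → index 7
j=10: u_10=313/360 ∈ [43/52, 12/13) → index 10
j=11: u_11=343/360 ∈ [12/13, 1) → index 11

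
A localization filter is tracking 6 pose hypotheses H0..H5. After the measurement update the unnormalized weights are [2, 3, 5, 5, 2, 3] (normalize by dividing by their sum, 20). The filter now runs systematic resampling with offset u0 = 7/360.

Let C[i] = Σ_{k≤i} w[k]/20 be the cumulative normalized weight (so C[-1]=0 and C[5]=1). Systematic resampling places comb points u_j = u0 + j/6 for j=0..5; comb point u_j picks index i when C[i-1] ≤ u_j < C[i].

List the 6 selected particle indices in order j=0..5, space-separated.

0 1 2 3 3 5

C = [1/10, 1/4, 1/2, 3/4, 17/20, 1]
j=0: u_0=7/360 ∈ [0, 1/10) → index 0
j=1: u_1=67/360 ∈ [1/10, 1/4) → index 1
j=2: u_2=127/360 ∈ [1/4, 1/2) → index 2
j=3: u_3=187/360 ∈ [1/2, 3/4) → index 3
j=4: u_4=247/360 ∈ [1/2, 3/4) → index 3
j=5: u_5=307/360 ∈ [17/20, 1) → index 5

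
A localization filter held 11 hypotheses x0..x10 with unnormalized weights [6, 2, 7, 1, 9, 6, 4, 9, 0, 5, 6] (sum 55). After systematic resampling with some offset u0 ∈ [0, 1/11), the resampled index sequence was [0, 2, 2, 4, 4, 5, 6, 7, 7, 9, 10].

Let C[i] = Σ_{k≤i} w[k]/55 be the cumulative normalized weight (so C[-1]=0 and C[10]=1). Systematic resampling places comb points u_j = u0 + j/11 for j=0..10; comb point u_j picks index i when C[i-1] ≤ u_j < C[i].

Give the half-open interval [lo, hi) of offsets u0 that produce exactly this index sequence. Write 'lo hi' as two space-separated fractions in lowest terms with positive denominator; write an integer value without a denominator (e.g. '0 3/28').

3/55 4/55

C = [6/55, 8/55, 3/11, 16/55, 5/11, 31/55, 7/11, 4/5, 4/5, 49/55, 1]
j=0 picked index 0: u0 ∈ [0, 6/55)
j=1 picked index 2: u0 ∈ [3/55, 2/11)
j=2 picked index 2: u0 ∈ [-2/55, 1/11)
j=3 picked index 4: u0 ∈ [1/55, 2/11)
j=4 picked index 4: u0 ∈ [-4/55, 1/11)
j=5 picked index 5: u0 ∈ [0, 6/55)
j=6 picked index 6: u0 ∈ [1/55, 1/11)
j=7 picked index 7: u0 ∈ [0, 9/55)
j=8 picked index 7: u0 ∈ [-1/11, 4/55)
j=9 picked index 9: u0 ∈ [-1/55, 4/55)
j=10 picked index 10: u0 ∈ [-1/55, 1/11)
intersection: [3/55, 4/55)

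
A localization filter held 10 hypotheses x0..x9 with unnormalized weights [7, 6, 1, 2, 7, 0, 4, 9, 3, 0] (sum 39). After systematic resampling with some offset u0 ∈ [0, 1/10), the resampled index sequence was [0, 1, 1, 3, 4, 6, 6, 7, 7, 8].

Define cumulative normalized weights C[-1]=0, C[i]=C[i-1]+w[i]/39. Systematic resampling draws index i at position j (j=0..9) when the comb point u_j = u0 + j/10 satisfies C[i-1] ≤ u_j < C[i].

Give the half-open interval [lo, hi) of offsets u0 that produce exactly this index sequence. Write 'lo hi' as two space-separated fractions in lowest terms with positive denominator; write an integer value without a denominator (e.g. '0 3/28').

7/78 6/65

C = [7/39, 1/3, 14/39, 16/39, 23/39, 23/39, 9/13, 12/13, 1, 1]
j=0 picked index 0: u0 ∈ [0, 7/39)
j=1 picked index 1: u0 ∈ [31/390, 7/30)
j=2 picked index 1: u0 ∈ [-4/195, 2/15)
j=3 picked index 3: u0 ∈ [23/390, 43/390)
j=4 picked index 4: u0 ∈ [2/195, 37/195)
j=5 picked index 6: u0 ∈ [7/78, 5/26)
j=6 picked index 6: u0 ∈ [-2/195, 6/65)
j=7 picked index 7: u0 ∈ [-1/130, 29/130)
j=8 picked index 7: u0 ∈ [-7/65, 8/65)
j=9 picked index 8: u0 ∈ [3/130, 1/10)
intersection: [7/78, 6/65)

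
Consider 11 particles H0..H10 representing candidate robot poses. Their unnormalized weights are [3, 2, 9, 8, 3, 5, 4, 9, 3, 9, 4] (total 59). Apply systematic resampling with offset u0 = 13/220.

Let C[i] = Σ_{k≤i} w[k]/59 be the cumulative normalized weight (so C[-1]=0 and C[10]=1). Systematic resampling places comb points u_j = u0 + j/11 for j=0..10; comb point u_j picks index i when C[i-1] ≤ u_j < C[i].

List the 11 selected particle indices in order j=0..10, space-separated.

C = [3/59, 5/59, 14/59, 22/59, 25/59, 30/59, 34/59, 43/59, 46/59, 55/59, 1]
j=0: u_0=13/220 ∈ [3/59, 5/59) → index 1
j=1: u_1=3/20 ∈ [5/59, 14/59) → index 2
j=2: u_2=53/220 ∈ [14/59, 22/59) → index 3
j=3: u_3=73/220 ∈ [14/59, 22/59) → index 3
j=4: u_4=93/220 ∈ [22/59, 25/59) → index 4
j=5: u_5=113/220 ∈ [30/59, 34/59) → index 6
j=6: u_6=133/220 ∈ [34/59, 43/59) → index 7
j=7: u_7=153/220 ∈ [34/59, 43/59) → index 7
j=8: u_8=173/220 ∈ [46/59, 55/59) → index 9
j=9: u_9=193/220 ∈ [46/59, 55/59) → index 9
j=10: u_10=213/220 ∈ [55/59, 1) → index 10

1 2 3 3 4 6 7 7 9 9 10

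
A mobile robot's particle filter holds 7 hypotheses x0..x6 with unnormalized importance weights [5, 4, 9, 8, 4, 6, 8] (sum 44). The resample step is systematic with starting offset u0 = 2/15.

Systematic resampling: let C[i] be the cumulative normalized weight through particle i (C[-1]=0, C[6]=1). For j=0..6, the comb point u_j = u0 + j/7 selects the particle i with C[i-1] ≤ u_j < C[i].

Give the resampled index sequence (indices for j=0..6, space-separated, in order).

1 2 3 3 5 6 6

C = [5/44, 9/44, 9/22, 13/22, 15/22, 9/11, 1]
j=0: u_0=2/15 ∈ [5/44, 9/44) → index 1
j=1: u_1=29/105 ∈ [9/44, 9/22) → index 2
j=2: u_2=44/105 ∈ [9/22, 13/22) → index 3
j=3: u_3=59/105 ∈ [9/22, 13/22) → index 3
j=4: u_4=74/105 ∈ [15/22, 9/11) → index 5
j=5: u_5=89/105 ∈ [9/11, 1) → index 6
j=6: u_6=104/105 ∈ [9/11, 1) → index 6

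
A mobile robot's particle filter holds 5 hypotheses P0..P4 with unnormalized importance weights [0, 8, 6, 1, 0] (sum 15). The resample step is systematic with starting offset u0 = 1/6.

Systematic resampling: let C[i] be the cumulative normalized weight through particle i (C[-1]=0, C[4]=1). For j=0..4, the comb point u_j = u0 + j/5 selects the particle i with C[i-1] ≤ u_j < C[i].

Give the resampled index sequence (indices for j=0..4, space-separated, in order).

C = [0, 8/15, 14/15, 1, 1]
j=0: u_0=1/6 ∈ [0, 8/15) → index 1
j=1: u_1=11/30 ∈ [0, 8/15) → index 1
j=2: u_2=17/30 ∈ [8/15, 14/15) → index 2
j=3: u_3=23/30 ∈ [8/15, 14/15) → index 2
j=4: u_4=29/30 ∈ [14/15, 1) → index 3

1 1 2 2 3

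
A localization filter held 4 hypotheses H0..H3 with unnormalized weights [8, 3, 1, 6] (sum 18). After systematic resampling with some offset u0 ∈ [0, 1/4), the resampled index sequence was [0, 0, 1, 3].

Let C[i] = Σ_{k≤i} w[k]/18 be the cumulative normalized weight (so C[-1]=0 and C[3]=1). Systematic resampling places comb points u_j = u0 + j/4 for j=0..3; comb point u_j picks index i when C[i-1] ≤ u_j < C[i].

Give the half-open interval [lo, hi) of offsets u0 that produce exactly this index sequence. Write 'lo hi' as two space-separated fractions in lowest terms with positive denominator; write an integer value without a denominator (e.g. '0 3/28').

C = [4/9, 11/18, 2/3, 1]
j=0 picked index 0: u0 ∈ [0, 4/9)
j=1 picked index 0: u0 ∈ [-1/4, 7/36)
j=2 picked index 1: u0 ∈ [-1/18, 1/9)
j=3 picked index 3: u0 ∈ [-1/12, 1/4)
intersection: [0, 1/9)

0 1/9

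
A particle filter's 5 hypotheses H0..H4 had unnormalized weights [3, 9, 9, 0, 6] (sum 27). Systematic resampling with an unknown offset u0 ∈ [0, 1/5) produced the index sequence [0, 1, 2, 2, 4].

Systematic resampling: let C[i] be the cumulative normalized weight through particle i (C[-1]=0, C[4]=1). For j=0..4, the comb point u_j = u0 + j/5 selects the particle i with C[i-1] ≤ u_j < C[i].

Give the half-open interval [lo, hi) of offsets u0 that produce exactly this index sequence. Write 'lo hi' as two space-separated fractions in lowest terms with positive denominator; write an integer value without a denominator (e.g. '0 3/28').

2/45 1/9

C = [1/9, 4/9, 7/9, 7/9, 1]
j=0 picked index 0: u0 ∈ [0, 1/9)
j=1 picked index 1: u0 ∈ [-4/45, 11/45)
j=2 picked index 2: u0 ∈ [2/45, 17/45)
j=3 picked index 2: u0 ∈ [-7/45, 8/45)
j=4 picked index 4: u0 ∈ [-1/45, 1/5)
intersection: [2/45, 1/9)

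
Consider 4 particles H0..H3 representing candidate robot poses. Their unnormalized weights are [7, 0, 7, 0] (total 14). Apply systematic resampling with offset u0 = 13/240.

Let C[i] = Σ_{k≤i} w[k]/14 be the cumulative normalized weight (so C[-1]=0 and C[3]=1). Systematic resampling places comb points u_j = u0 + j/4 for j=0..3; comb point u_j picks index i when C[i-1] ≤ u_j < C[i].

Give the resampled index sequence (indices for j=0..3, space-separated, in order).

0 0 2 2

C = [1/2, 1/2, 1, 1]
j=0: u_0=13/240 ∈ [0, 1/2) → index 0
j=1: u_1=73/240 ∈ [0, 1/2) → index 0
j=2: u_2=133/240 ∈ [1/2, 1) → index 2
j=3: u_3=193/240 ∈ [1/2, 1) → index 2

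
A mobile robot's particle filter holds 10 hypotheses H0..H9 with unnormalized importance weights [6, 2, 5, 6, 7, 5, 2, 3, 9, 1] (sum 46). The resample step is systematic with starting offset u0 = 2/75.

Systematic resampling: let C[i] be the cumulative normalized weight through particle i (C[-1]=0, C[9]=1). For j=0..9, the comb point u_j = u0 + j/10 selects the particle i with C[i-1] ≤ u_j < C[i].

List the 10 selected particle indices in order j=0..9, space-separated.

0 0 2 3 4 4 5 7 8 8

C = [3/23, 4/23, 13/46, 19/46, 13/23, 31/46, 33/46, 18/23, 45/46, 1]
j=0: u_0=2/75 ∈ [0, 3/23) → index 0
j=1: u_1=19/150 ∈ [0, 3/23) → index 0
j=2: u_2=17/75 ∈ [4/23, 13/46) → index 2
j=3: u_3=49/150 ∈ [13/46, 19/46) → index 3
j=4: u_4=32/75 ∈ [19/46, 13/23) → index 4
j=5: u_5=79/150 ∈ [19/46, 13/23) → index 4
j=6: u_6=47/75 ∈ [13/23, 31/46) → index 5
j=7: u_7=109/150 ∈ [33/46, 18/23) → index 7
j=8: u_8=62/75 ∈ [18/23, 45/46) → index 8
j=9: u_9=139/150 ∈ [18/23, 45/46) → index 8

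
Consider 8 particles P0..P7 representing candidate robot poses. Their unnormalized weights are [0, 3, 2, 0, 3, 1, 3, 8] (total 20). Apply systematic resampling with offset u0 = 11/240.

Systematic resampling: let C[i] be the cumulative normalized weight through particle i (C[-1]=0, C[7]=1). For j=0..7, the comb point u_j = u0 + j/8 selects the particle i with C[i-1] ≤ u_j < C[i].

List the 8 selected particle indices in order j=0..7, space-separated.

C = [0, 3/20, 1/4, 1/4, 2/5, 9/20, 3/5, 1]
j=0: u_0=11/240 ∈ [0, 3/20) → index 1
j=1: u_1=41/240 ∈ [3/20, 1/4) → index 2
j=2: u_2=71/240 ∈ [1/4, 2/5) → index 4
j=3: u_3=101/240 ∈ [2/5, 9/20) → index 5
j=4: u_4=131/240 ∈ [9/20, 3/5) → index 6
j=5: u_5=161/240 ∈ [3/5, 1) → index 7
j=6: u_6=191/240 ∈ [3/5, 1) → index 7
j=7: u_7=221/240 ∈ [3/5, 1) → index 7

1 2 4 5 6 7 7 7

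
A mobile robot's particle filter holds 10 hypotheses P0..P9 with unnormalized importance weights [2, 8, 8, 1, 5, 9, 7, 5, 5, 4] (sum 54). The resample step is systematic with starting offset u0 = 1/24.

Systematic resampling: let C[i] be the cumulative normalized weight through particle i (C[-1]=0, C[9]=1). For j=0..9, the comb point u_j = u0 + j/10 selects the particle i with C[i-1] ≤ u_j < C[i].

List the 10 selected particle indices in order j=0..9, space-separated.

C = [1/27, 5/27, 1/3, 19/54, 4/9, 11/18, 20/27, 5/6, 25/27, 1]
j=0: u_0=1/24 ∈ [1/27, 5/27) → index 1
j=1: u_1=17/120 ∈ [1/27, 5/27) → index 1
j=2: u_2=29/120 ∈ [5/27, 1/3) → index 2
j=3: u_3=41/120 ∈ [1/3, 19/54) → index 3
j=4: u_4=53/120 ∈ [19/54, 4/9) → index 4
j=5: u_5=13/24 ∈ [4/9, 11/18) → index 5
j=6: u_6=77/120 ∈ [11/18, 20/27) → index 6
j=7: u_7=89/120 ∈ [20/27, 5/6) → index 7
j=8: u_8=101/120 ∈ [5/6, 25/27) → index 8
j=9: u_9=113/120 ∈ [25/27, 1) → index 9

1 1 2 3 4 5 6 7 8 9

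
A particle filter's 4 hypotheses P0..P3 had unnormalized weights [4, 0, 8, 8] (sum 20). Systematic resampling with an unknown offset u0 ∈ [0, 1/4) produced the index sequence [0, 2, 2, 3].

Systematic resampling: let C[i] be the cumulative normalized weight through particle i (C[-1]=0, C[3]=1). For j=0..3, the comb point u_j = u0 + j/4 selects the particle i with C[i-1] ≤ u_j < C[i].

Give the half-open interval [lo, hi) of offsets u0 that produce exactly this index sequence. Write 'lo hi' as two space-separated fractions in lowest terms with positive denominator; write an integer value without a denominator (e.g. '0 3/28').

0 1/10

C = [1/5, 1/5, 3/5, 1]
j=0 picked index 0: u0 ∈ [0, 1/5)
j=1 picked index 2: u0 ∈ [-1/20, 7/20)
j=2 picked index 2: u0 ∈ [-3/10, 1/10)
j=3 picked index 3: u0 ∈ [-3/20, 1/4)
intersection: [0, 1/10)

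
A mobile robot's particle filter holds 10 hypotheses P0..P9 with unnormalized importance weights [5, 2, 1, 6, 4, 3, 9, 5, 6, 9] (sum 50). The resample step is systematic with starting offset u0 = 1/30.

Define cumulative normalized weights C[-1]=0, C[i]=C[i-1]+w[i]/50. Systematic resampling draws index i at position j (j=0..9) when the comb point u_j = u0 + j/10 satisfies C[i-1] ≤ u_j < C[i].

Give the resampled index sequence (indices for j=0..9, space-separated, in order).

0 1 3 4 6 6 7 8 9 9

C = [1/10, 7/50, 4/25, 7/25, 9/25, 21/50, 3/5, 7/10, 41/50, 1]
j=0: u_0=1/30 ∈ [0, 1/10) → index 0
j=1: u_1=2/15 ∈ [1/10, 7/50) → index 1
j=2: u_2=7/30 ∈ [4/25, 7/25) → index 3
j=3: u_3=1/3 ∈ [7/25, 9/25) → index 4
j=4: u_4=13/30 ∈ [21/50, 3/5) → index 6
j=5: u_5=8/15 ∈ [21/50, 3/5) → index 6
j=6: u_6=19/30 ∈ [3/5, 7/10) → index 7
j=7: u_7=11/15 ∈ [7/10, 41/50) → index 8
j=8: u_8=5/6 ∈ [41/50, 1) → index 9
j=9: u_9=14/15 ∈ [41/50, 1) → index 9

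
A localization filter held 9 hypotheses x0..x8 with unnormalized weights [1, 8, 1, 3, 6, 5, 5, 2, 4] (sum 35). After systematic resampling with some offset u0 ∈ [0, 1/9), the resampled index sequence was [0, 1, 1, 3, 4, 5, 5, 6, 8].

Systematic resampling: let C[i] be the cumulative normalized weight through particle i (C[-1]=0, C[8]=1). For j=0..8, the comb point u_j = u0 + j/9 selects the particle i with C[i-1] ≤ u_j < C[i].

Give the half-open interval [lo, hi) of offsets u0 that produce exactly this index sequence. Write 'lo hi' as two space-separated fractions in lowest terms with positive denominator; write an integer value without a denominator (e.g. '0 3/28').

0 2/105

C = [1/35, 9/35, 2/7, 13/35, 19/35, 24/35, 29/35, 31/35, 1]
j=0 picked index 0: u0 ∈ [0, 1/35)
j=1 picked index 1: u0 ∈ [-26/315, 46/315)
j=2 picked index 1: u0 ∈ [-61/315, 11/315)
j=3 picked index 3: u0 ∈ [-1/21, 4/105)
j=4 picked index 4: u0 ∈ [-23/315, 31/315)
j=5 picked index 5: u0 ∈ [-4/315, 41/315)
j=6 picked index 5: u0 ∈ [-13/105, 2/105)
j=7 picked index 6: u0 ∈ [-29/315, 16/315)
j=8 picked index 8: u0 ∈ [-1/315, 1/9)
intersection: [0, 2/105)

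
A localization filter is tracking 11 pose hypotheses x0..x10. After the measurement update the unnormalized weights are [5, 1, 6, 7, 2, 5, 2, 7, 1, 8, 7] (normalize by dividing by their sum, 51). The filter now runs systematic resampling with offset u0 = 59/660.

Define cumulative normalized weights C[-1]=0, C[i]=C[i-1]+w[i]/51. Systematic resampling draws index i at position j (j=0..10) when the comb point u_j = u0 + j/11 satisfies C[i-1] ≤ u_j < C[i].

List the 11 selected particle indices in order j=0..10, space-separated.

C = [5/51, 2/17, 4/17, 19/51, 7/17, 26/51, 28/51, 35/51, 12/17, 44/51, 1]
j=0: u_0=59/660 ∈ [0, 5/51) → index 0
j=1: u_1=119/660 ∈ [2/17, 4/17) → index 2
j=2: u_2=179/660 ∈ [4/17, 19/51) → index 3
j=3: u_3=239/660 ∈ [4/17, 19/51) → index 3
j=4: u_4=299/660 ∈ [7/17, 26/51) → index 5
j=5: u_5=359/660 ∈ [26/51, 28/51) → index 6
j=6: u_6=419/660 ∈ [28/51, 35/51) → index 7
j=7: u_7=479/660 ∈ [12/17, 44/51) → index 9
j=8: u_8=49/60 ∈ [12/17, 44/51) → index 9
j=9: u_9=599/660 ∈ [44/51, 1) → index 10
j=10: u_10=659/660 ∈ [44/51, 1) → index 10

0 2 3 3 5 6 7 9 9 10 10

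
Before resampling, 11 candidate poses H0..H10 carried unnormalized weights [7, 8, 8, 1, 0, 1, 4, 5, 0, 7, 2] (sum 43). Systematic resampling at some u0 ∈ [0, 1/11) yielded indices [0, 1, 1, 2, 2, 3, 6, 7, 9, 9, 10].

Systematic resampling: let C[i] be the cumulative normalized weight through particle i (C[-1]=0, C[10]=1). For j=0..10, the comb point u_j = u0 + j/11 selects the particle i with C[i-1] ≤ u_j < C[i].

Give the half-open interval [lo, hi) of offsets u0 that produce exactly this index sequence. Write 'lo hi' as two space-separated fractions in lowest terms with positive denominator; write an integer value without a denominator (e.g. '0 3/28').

C = [7/43, 15/43, 23/43, 24/43, 24/43, 25/43, 29/43, 34/43, 34/43, 41/43, 1]
j=0 picked index 0: u0 ∈ [0, 7/43)
j=1 picked index 1: u0 ∈ [34/473, 122/473)
j=2 picked index 1: u0 ∈ [-9/473, 79/473)
j=3 picked index 2: u0 ∈ [36/473, 124/473)
j=4 picked index 2: u0 ∈ [-7/473, 81/473)
j=5 picked index 3: u0 ∈ [38/473, 49/473)
j=6 picked index 6: u0 ∈ [17/473, 61/473)
j=7 picked index 7: u0 ∈ [18/473, 73/473)
j=8 picked index 9: u0 ∈ [30/473, 107/473)
j=9 picked index 9: u0 ∈ [-13/473, 64/473)
j=10 picked index 10: u0 ∈ [21/473, 1/11)
intersection: [38/473, 1/11)

38/473 1/11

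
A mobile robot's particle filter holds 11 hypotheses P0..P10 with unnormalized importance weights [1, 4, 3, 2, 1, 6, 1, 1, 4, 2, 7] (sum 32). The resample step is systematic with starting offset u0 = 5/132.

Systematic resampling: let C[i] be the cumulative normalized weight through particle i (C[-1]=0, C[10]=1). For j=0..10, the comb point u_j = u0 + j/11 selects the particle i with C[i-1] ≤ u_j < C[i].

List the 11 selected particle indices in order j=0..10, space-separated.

1 1 2 3 5 5 7 8 9 10 10

C = [1/32, 5/32, 1/4, 5/16, 11/32, 17/32, 9/16, 19/32, 23/32, 25/32, 1]
j=0: u_0=5/132 ∈ [1/32, 5/32) → index 1
j=1: u_1=17/132 ∈ [1/32, 5/32) → index 1
j=2: u_2=29/132 ∈ [5/32, 1/4) → index 2
j=3: u_3=41/132 ∈ [1/4, 5/16) → index 3
j=4: u_4=53/132 ∈ [11/32, 17/32) → index 5
j=5: u_5=65/132 ∈ [11/32, 17/32) → index 5
j=6: u_6=7/12 ∈ [9/16, 19/32) → index 7
j=7: u_7=89/132 ∈ [19/32, 23/32) → index 8
j=8: u_8=101/132 ∈ [23/32, 25/32) → index 9
j=9: u_9=113/132 ∈ [25/32, 1) → index 10
j=10: u_10=125/132 ∈ [25/32, 1) → index 10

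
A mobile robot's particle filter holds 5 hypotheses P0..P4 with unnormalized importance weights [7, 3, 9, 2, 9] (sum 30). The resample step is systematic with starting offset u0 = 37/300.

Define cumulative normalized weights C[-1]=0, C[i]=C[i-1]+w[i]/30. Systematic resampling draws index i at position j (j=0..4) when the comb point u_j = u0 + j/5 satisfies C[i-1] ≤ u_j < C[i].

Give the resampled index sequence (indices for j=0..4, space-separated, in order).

C = [7/30, 1/3, 19/30, 7/10, 1]
j=0: u_0=37/300 ∈ [0, 7/30) → index 0
j=1: u_1=97/300 ∈ [7/30, 1/3) → index 1
j=2: u_2=157/300 ∈ [1/3, 19/30) → index 2
j=3: u_3=217/300 ∈ [7/10, 1) → index 4
j=4: u_4=277/300 ∈ [7/10, 1) → index 4

0 1 2 4 4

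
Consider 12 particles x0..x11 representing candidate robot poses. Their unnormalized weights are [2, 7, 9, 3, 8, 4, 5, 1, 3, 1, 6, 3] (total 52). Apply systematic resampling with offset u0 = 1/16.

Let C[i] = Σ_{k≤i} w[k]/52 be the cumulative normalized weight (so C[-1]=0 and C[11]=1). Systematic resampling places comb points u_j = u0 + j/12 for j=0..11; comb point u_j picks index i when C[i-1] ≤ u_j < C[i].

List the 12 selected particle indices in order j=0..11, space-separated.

1 1 2 2 3 4 5 6 6 9 10 11

C = [1/26, 9/52, 9/26, 21/52, 29/52, 33/52, 19/26, 3/4, 21/26, 43/52, 49/52, 1]
j=0: u_0=1/16 ∈ [1/26, 9/52) → index 1
j=1: u_1=7/48 ∈ [1/26, 9/52) → index 1
j=2: u_2=11/48 ∈ [9/52, 9/26) → index 2
j=3: u_3=5/16 ∈ [9/52, 9/26) → index 2
j=4: u_4=19/48 ∈ [9/26, 21/52) → index 3
j=5: u_5=23/48 ∈ [21/52, 29/52) → index 4
j=6: u_6=9/16 ∈ [29/52, 33/52) → index 5
j=7: u_7=31/48 ∈ [33/52, 19/26) → index 6
j=8: u_8=35/48 ∈ [33/52, 19/26) → index 6
j=9: u_9=13/16 ∈ [21/26, 43/52) → index 9
j=10: u_10=43/48 ∈ [43/52, 49/52) → index 10
j=11: u_11=47/48 ∈ [49/52, 1) → index 11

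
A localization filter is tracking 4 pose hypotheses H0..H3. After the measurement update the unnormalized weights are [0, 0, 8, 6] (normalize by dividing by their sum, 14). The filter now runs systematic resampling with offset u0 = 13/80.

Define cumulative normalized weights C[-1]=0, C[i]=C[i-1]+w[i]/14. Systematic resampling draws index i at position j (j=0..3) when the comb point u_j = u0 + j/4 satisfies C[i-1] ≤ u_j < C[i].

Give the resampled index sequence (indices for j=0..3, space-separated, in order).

C = [0, 0, 4/7, 1]
j=0: u_0=13/80 ∈ [0, 4/7) → index 2
j=1: u_1=33/80 ∈ [0, 4/7) → index 2
j=2: u_2=53/80 ∈ [4/7, 1) → index 3
j=3: u_3=73/80 ∈ [4/7, 1) → index 3

2 2 3 3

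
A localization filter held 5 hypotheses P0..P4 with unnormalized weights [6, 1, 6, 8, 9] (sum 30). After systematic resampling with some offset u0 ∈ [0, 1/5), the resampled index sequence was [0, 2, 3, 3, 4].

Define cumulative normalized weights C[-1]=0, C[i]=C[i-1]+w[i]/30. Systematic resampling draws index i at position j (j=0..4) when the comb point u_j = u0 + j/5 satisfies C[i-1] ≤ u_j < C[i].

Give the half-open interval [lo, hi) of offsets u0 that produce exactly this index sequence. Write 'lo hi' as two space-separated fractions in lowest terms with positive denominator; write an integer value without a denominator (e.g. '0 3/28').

1/30 1/10

C = [1/5, 7/30, 13/30, 7/10, 1]
j=0 picked index 0: u0 ∈ [0, 1/5)
j=1 picked index 2: u0 ∈ [1/30, 7/30)
j=2 picked index 3: u0 ∈ [1/30, 3/10)
j=3 picked index 3: u0 ∈ [-1/6, 1/10)
j=4 picked index 4: u0 ∈ [-1/10, 1/5)
intersection: [1/30, 1/10)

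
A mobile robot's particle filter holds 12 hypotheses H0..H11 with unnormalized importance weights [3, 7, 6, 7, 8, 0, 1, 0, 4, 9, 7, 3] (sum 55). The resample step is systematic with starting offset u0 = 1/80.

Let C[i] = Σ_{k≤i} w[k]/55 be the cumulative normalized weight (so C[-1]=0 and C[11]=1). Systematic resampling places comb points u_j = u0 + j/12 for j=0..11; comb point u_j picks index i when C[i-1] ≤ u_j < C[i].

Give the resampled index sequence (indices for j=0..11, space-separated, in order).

0 1 1 2 3 4 4 8 9 9 10 10

C = [3/55, 2/11, 16/55, 23/55, 31/55, 31/55, 32/55, 32/55, 36/55, 9/11, 52/55, 1]
j=0: u_0=1/80 ∈ [0, 3/55) → index 0
j=1: u_1=23/240 ∈ [3/55, 2/11) → index 1
j=2: u_2=43/240 ∈ [3/55, 2/11) → index 1
j=3: u_3=21/80 ∈ [2/11, 16/55) → index 2
j=4: u_4=83/240 ∈ [16/55, 23/55) → index 3
j=5: u_5=103/240 ∈ [23/55, 31/55) → index 4
j=6: u_6=41/80 ∈ [23/55, 31/55) → index 4
j=7: u_7=143/240 ∈ [32/55, 36/55) → index 8
j=8: u_8=163/240 ∈ [36/55, 9/11) → index 9
j=9: u_9=61/80 ∈ [36/55, 9/11) → index 9
j=10: u_10=203/240 ∈ [9/11, 52/55) → index 10
j=11: u_11=223/240 ∈ [9/11, 52/55) → index 10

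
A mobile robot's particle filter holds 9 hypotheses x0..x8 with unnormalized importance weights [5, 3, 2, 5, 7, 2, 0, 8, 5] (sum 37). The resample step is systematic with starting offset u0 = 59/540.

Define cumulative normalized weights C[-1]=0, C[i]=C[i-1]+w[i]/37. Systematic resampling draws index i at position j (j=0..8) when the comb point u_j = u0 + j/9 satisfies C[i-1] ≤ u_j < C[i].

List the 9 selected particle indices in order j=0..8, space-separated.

0 2 3 4 4 7 7 8 8

C = [5/37, 8/37, 10/37, 15/37, 22/37, 24/37, 24/37, 32/37, 1]
j=0: u_0=59/540 ∈ [0, 5/37) → index 0
j=1: u_1=119/540 ∈ [8/37, 10/37) → index 2
j=2: u_2=179/540 ∈ [10/37, 15/37) → index 3
j=3: u_3=239/540 ∈ [15/37, 22/37) → index 4
j=4: u_4=299/540 ∈ [15/37, 22/37) → index 4
j=5: u_5=359/540 ∈ [24/37, 32/37) → index 7
j=6: u_6=419/540 ∈ [24/37, 32/37) → index 7
j=7: u_7=479/540 ∈ [32/37, 1) → index 8
j=8: u_8=539/540 ∈ [32/37, 1) → index 8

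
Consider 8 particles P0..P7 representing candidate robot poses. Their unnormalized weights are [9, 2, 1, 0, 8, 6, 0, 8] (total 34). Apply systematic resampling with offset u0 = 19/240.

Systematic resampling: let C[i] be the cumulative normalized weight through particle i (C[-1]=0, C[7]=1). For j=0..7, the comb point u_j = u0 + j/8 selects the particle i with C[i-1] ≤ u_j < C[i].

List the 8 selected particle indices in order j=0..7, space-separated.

0 0 2 4 4 5 7 7

C = [9/34, 11/34, 6/17, 6/17, 10/17, 13/17, 13/17, 1]
j=0: u_0=19/240 ∈ [0, 9/34) → index 0
j=1: u_1=49/240 ∈ [0, 9/34) → index 0
j=2: u_2=79/240 ∈ [11/34, 6/17) → index 2
j=3: u_3=109/240 ∈ [6/17, 10/17) → index 4
j=4: u_4=139/240 ∈ [6/17, 10/17) → index 4
j=5: u_5=169/240 ∈ [10/17, 13/17) → index 5
j=6: u_6=199/240 ∈ [13/17, 1) → index 7
j=7: u_7=229/240 ∈ [13/17, 1) → index 7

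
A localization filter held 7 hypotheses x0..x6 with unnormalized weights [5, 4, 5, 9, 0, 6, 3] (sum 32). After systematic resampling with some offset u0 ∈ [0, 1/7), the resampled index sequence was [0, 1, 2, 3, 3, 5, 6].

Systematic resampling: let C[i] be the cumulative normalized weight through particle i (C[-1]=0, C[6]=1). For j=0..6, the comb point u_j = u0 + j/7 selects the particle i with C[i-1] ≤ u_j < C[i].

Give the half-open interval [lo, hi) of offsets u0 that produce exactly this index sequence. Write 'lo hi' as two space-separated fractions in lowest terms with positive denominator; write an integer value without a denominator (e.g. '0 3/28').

C = [5/32, 9/32, 7/16, 23/32, 23/32, 29/32, 1]
j=0 picked index 0: u0 ∈ [0, 5/32)
j=1 picked index 1: u0 ∈ [3/224, 31/224)
j=2 picked index 2: u0 ∈ [-1/224, 17/112)
j=3 picked index 3: u0 ∈ [1/112, 65/224)
j=4 picked index 3: u0 ∈ [-15/112, 33/224)
j=5 picked index 5: u0 ∈ [1/224, 43/224)
j=6 picked index 6: u0 ∈ [11/224, 1/7)
intersection: [11/224, 31/224)

11/224 31/224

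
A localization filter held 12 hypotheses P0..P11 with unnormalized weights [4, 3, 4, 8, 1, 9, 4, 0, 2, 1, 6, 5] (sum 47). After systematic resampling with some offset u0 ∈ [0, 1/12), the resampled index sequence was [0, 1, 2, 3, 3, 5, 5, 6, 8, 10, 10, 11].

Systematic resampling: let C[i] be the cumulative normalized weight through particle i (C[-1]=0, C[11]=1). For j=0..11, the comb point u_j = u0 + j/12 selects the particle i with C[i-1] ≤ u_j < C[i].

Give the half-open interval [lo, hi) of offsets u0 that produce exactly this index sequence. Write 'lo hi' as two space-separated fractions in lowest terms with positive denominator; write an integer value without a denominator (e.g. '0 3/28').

C = [4/47, 7/47, 11/47, 19/47, 20/47, 29/47, 33/47, 33/47, 35/47, 36/47, 42/47, 1]
j=0 picked index 0: u0 ∈ [0, 4/47)
j=1 picked index 1: u0 ∈ [1/564, 37/564)
j=2 picked index 2: u0 ∈ [-5/282, 19/282)
j=3 picked index 3: u0 ∈ [-3/188, 29/188)
j=4 picked index 3: u0 ∈ [-14/141, 10/141)
j=5 picked index 5: u0 ∈ [5/564, 113/564)
j=6 picked index 5: u0 ∈ [-7/94, 11/94)
j=7 picked index 6: u0 ∈ [19/564, 67/564)
j=8 picked index 8: u0 ∈ [5/141, 11/141)
j=9 picked index 10: u0 ∈ [3/188, 27/188)
j=10 picked index 10: u0 ∈ [-19/282, 17/282)
j=11 picked index 11: u0 ∈ [-13/564, 1/12)
intersection: [5/141, 17/282)

5/141 17/282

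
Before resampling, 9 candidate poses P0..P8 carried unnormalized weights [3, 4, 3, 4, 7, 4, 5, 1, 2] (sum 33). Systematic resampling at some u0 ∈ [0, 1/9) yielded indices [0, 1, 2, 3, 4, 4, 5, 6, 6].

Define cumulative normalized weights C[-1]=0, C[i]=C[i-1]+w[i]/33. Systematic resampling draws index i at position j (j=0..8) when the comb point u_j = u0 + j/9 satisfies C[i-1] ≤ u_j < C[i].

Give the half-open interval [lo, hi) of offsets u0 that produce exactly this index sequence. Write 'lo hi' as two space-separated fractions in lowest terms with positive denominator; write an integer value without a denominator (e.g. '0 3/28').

0 2/99

C = [1/11, 7/33, 10/33, 14/33, 7/11, 25/33, 10/11, 31/33, 1]
j=0 picked index 0: u0 ∈ [0, 1/11)
j=1 picked index 1: u0 ∈ [-2/99, 10/99)
j=2 picked index 2: u0 ∈ [-1/99, 8/99)
j=3 picked index 3: u0 ∈ [-1/33, 1/11)
j=4 picked index 4: u0 ∈ [-2/99, 19/99)
j=5 picked index 4: u0 ∈ [-13/99, 8/99)
j=6 picked index 5: u0 ∈ [-1/33, 1/11)
j=7 picked index 6: u0 ∈ [-2/99, 13/99)
j=8 picked index 6: u0 ∈ [-13/99, 2/99)
intersection: [0, 2/99)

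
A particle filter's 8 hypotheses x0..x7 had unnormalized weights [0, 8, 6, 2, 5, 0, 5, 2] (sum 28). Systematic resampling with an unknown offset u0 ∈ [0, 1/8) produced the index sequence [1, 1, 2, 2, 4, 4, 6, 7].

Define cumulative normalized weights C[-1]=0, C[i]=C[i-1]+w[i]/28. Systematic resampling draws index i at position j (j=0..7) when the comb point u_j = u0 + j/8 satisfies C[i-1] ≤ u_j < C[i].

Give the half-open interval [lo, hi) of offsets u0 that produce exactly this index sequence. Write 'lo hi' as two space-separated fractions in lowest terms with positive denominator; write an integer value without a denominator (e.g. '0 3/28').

1/14 1/8

C = [0, 2/7, 1/2, 4/7, 3/4, 3/4, 13/14, 1]
j=0 picked index 1: u0 ∈ [0, 2/7)
j=1 picked index 1: u0 ∈ [-1/8, 9/56)
j=2 picked index 2: u0 ∈ [1/28, 1/4)
j=3 picked index 2: u0 ∈ [-5/56, 1/8)
j=4 picked index 4: u0 ∈ [1/14, 1/4)
j=5 picked index 4: u0 ∈ [-3/56, 1/8)
j=6 picked index 6: u0 ∈ [0, 5/28)
j=7 picked index 7: u0 ∈ [3/56, 1/8)
intersection: [1/14, 1/8)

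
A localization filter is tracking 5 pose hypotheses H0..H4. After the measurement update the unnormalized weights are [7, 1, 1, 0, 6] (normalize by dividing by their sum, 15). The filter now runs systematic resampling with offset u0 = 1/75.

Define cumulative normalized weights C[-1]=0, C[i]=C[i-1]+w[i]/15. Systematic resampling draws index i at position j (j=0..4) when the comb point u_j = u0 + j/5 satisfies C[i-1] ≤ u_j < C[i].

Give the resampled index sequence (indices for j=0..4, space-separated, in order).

0 0 0 4 4

C = [7/15, 8/15, 3/5, 3/5, 1]
j=0: u_0=1/75 ∈ [0, 7/15) → index 0
j=1: u_1=16/75 ∈ [0, 7/15) → index 0
j=2: u_2=31/75 ∈ [0, 7/15) → index 0
j=3: u_3=46/75 ∈ [3/5, 1) → index 4
j=4: u_4=61/75 ∈ [3/5, 1) → index 4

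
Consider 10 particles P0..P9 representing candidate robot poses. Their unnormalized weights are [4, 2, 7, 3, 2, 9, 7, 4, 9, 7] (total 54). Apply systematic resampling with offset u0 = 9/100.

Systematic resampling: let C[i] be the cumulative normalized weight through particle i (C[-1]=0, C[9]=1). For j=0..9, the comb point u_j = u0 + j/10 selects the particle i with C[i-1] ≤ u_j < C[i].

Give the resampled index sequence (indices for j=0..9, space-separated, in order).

1 2 3 5 5 6 7 8 9 9

C = [2/27, 1/9, 13/54, 8/27, 1/3, 1/2, 17/27, 19/27, 47/54, 1]
j=0: u_0=9/100 ∈ [2/27, 1/9) → index 1
j=1: u_1=19/100 ∈ [1/9, 13/54) → index 2
j=2: u_2=29/100 ∈ [13/54, 8/27) → index 3
j=3: u_3=39/100 ∈ [1/3, 1/2) → index 5
j=4: u_4=49/100 ∈ [1/3, 1/2) → index 5
j=5: u_5=59/100 ∈ [1/2, 17/27) → index 6
j=6: u_6=69/100 ∈ [17/27, 19/27) → index 7
j=7: u_7=79/100 ∈ [19/27, 47/54) → index 8
j=8: u_8=89/100 ∈ [47/54, 1) → index 9
j=9: u_9=99/100 ∈ [47/54, 1) → index 9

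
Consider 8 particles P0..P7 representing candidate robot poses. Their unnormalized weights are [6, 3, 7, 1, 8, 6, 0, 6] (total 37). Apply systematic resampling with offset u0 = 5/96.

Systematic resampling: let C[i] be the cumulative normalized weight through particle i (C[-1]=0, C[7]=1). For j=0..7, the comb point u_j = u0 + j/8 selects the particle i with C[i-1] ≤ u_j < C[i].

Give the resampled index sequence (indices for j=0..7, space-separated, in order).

C = [6/37, 9/37, 16/37, 17/37, 25/37, 31/37, 31/37, 1]
j=0: u_0=5/96 ∈ [0, 6/37) → index 0
j=1: u_1=17/96 ∈ [6/37, 9/37) → index 1
j=2: u_2=29/96 ∈ [9/37, 16/37) → index 2
j=3: u_3=41/96 ∈ [9/37, 16/37) → index 2
j=4: u_4=53/96 ∈ [17/37, 25/37) → index 4
j=5: u_5=65/96 ∈ [25/37, 31/37) → index 5
j=6: u_6=77/96 ∈ [25/37, 31/37) → index 5
j=7: u_7=89/96 ∈ [31/37, 1) → index 7

0 1 2 2 4 5 5 7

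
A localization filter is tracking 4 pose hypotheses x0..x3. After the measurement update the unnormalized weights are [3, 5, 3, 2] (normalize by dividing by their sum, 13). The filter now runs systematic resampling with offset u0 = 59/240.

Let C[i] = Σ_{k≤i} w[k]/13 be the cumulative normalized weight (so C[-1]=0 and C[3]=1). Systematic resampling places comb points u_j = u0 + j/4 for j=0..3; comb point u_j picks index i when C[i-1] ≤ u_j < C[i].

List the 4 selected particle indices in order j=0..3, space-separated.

1 1 2 3

C = [3/13, 8/13, 11/13, 1]
j=0: u_0=59/240 ∈ [3/13, 8/13) → index 1
j=1: u_1=119/240 ∈ [3/13, 8/13) → index 1
j=2: u_2=179/240 ∈ [8/13, 11/13) → index 2
j=3: u_3=239/240 ∈ [11/13, 1) → index 3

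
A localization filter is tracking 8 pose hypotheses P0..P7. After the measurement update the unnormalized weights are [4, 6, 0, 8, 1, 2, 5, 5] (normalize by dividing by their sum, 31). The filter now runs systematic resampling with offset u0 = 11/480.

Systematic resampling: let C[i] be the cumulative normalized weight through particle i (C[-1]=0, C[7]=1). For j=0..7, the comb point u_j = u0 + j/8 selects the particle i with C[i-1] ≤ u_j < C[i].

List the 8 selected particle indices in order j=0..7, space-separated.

0 1 1 3 3 5 6 7

C = [4/31, 10/31, 10/31, 18/31, 19/31, 21/31, 26/31, 1]
j=0: u_0=11/480 ∈ [0, 4/31) → index 0
j=1: u_1=71/480 ∈ [4/31, 10/31) → index 1
j=2: u_2=131/480 ∈ [4/31, 10/31) → index 1
j=3: u_3=191/480 ∈ [10/31, 18/31) → index 3
j=4: u_4=251/480 ∈ [10/31, 18/31) → index 3
j=5: u_5=311/480 ∈ [19/31, 21/31) → index 5
j=6: u_6=371/480 ∈ [21/31, 26/31) → index 6
j=7: u_7=431/480 ∈ [26/31, 1) → index 7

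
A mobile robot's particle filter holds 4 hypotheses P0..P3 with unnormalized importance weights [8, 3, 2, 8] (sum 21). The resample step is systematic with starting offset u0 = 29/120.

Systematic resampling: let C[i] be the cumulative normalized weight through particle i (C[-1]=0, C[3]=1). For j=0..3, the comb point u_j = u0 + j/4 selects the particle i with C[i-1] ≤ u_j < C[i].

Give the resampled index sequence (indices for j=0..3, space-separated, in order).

0 1 3 3

C = [8/21, 11/21, 13/21, 1]
j=0: u_0=29/120 ∈ [0, 8/21) → index 0
j=1: u_1=59/120 ∈ [8/21, 11/21) → index 1
j=2: u_2=89/120 ∈ [13/21, 1) → index 3
j=3: u_3=119/120 ∈ [13/21, 1) → index 3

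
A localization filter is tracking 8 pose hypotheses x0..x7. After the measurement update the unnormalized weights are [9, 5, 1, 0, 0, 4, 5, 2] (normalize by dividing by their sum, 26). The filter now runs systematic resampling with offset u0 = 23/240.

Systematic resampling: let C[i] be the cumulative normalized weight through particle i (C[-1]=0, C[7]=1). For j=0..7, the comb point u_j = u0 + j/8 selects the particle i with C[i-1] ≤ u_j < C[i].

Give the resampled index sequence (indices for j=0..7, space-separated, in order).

0 0 0 1 5 5 6 7

C = [9/26, 7/13, 15/26, 15/26, 15/26, 19/26, 12/13, 1]
j=0: u_0=23/240 ∈ [0, 9/26) → index 0
j=1: u_1=53/240 ∈ [0, 9/26) → index 0
j=2: u_2=83/240 ∈ [0, 9/26) → index 0
j=3: u_3=113/240 ∈ [9/26, 7/13) → index 1
j=4: u_4=143/240 ∈ [15/26, 19/26) → index 5
j=5: u_5=173/240 ∈ [15/26, 19/26) → index 5
j=6: u_6=203/240 ∈ [19/26, 12/13) → index 6
j=7: u_7=233/240 ∈ [12/13, 1) → index 7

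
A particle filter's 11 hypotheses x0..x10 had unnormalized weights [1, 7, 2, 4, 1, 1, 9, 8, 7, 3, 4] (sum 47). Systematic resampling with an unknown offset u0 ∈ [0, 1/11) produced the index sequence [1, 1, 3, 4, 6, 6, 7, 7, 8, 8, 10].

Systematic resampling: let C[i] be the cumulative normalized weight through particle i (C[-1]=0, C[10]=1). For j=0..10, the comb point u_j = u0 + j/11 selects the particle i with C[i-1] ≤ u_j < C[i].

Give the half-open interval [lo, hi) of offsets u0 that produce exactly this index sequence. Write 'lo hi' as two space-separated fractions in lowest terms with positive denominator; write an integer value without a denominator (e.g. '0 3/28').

16/517 17/517

C = [1/47, 8/47, 10/47, 14/47, 15/47, 16/47, 25/47, 33/47, 40/47, 43/47, 1]
j=0 picked index 1: u0 ∈ [1/47, 8/47)
j=1 picked index 1: u0 ∈ [-36/517, 41/517)
j=2 picked index 3: u0 ∈ [16/517, 60/517)
j=3 picked index 4: u0 ∈ [13/517, 24/517)
j=4 picked index 6: u0 ∈ [-12/517, 87/517)
j=5 picked index 6: u0 ∈ [-59/517, 40/517)
j=6 picked index 7: u0 ∈ [-7/517, 81/517)
j=7 picked index 7: u0 ∈ [-54/517, 34/517)
j=8 picked index 8: u0 ∈ [-13/517, 64/517)
j=9 picked index 8: u0 ∈ [-60/517, 17/517)
j=10 picked index 10: u0 ∈ [3/517, 1/11)
intersection: [16/517, 17/517)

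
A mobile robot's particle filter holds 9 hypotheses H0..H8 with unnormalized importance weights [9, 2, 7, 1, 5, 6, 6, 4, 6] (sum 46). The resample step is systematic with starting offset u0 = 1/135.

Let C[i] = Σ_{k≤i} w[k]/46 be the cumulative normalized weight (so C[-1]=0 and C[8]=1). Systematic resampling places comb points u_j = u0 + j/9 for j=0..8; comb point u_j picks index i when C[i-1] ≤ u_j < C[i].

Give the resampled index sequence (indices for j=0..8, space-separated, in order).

0 0 1 2 4 5 6 7 8

C = [9/46, 11/46, 9/23, 19/46, 12/23, 15/23, 18/23, 20/23, 1]
j=0: u_0=1/135 ∈ [0, 9/46) → index 0
j=1: u_1=16/135 ∈ [0, 9/46) → index 0
j=2: u_2=31/135 ∈ [9/46, 11/46) → index 1
j=3: u_3=46/135 ∈ [11/46, 9/23) → index 2
j=4: u_4=61/135 ∈ [19/46, 12/23) → index 4
j=5: u_5=76/135 ∈ [12/23, 15/23) → index 5
j=6: u_6=91/135 ∈ [15/23, 18/23) → index 6
j=7: u_7=106/135 ∈ [18/23, 20/23) → index 7
j=8: u_8=121/135 ∈ [20/23, 1) → index 8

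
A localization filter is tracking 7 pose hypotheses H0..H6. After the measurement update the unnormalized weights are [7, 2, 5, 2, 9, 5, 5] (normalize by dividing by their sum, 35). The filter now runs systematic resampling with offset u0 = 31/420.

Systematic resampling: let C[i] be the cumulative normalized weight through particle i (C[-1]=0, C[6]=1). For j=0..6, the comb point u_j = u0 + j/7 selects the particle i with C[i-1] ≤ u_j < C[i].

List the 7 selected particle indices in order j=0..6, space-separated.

0 1 2 4 4 5 6

C = [1/5, 9/35, 2/5, 16/35, 5/7, 6/7, 1]
j=0: u_0=31/420 ∈ [0, 1/5) → index 0
j=1: u_1=13/60 ∈ [1/5, 9/35) → index 1
j=2: u_2=151/420 ∈ [9/35, 2/5) → index 2
j=3: u_3=211/420 ∈ [16/35, 5/7) → index 4
j=4: u_4=271/420 ∈ [16/35, 5/7) → index 4
j=5: u_5=331/420 ∈ [5/7, 6/7) → index 5
j=6: u_6=391/420 ∈ [6/7, 1) → index 6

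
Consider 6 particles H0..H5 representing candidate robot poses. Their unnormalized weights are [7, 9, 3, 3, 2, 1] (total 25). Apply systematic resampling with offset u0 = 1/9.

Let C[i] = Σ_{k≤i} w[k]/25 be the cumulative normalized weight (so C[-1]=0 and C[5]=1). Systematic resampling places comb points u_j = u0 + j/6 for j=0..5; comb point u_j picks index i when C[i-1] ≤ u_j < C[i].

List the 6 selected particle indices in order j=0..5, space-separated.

0 0 1 1 3 4

C = [7/25, 16/25, 19/25, 22/25, 24/25, 1]
j=0: u_0=1/9 ∈ [0, 7/25) → index 0
j=1: u_1=5/18 ∈ [0, 7/25) → index 0
j=2: u_2=4/9 ∈ [7/25, 16/25) → index 1
j=3: u_3=11/18 ∈ [7/25, 16/25) → index 1
j=4: u_4=7/9 ∈ [19/25, 22/25) → index 3
j=5: u_5=17/18 ∈ [22/25, 24/25) → index 4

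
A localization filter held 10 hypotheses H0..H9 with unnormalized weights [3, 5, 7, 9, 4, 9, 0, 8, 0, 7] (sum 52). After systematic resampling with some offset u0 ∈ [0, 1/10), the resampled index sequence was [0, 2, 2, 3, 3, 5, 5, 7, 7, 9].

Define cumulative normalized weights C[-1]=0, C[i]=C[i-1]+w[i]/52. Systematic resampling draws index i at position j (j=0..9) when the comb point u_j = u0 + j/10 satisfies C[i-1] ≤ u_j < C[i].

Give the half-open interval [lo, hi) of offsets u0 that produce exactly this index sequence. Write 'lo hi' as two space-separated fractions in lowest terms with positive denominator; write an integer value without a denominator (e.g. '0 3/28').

C = [3/52, 2/13, 15/52, 6/13, 7/13, 37/52, 37/52, 45/52, 45/52, 1]
j=0 picked index 0: u0 ∈ [0, 3/52)
j=1 picked index 2: u0 ∈ [7/130, 49/260)
j=2 picked index 2: u0 ∈ [-3/65, 23/260)
j=3 picked index 3: u0 ∈ [-3/260, 21/130)
j=4 picked index 3: u0 ∈ [-29/260, 4/65)
j=5 picked index 5: u0 ∈ [1/26, 11/52)
j=6 picked index 5: u0 ∈ [-4/65, 29/260)
j=7 picked index 7: u0 ∈ [3/260, 43/260)
j=8 picked index 7: u0 ∈ [-23/260, 17/260)
j=9 picked index 9: u0 ∈ [-9/260, 1/10)
intersection: [7/130, 3/52)

7/130 3/52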